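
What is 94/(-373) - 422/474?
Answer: -100981/88401 ≈ -1.1423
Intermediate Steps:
94/(-373) - 422/474 = 94*(-1/373) - 422*1/474 = -94/373 - 211/237 = -100981/88401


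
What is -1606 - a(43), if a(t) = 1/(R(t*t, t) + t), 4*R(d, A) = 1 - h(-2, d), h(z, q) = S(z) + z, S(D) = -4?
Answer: -287478/179 ≈ -1606.0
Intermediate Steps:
h(z, q) = -4 + z
R(d, A) = 7/4 (R(d, A) = (1 - (-4 - 2))/4 = (1 - 1*(-6))/4 = (1 + 6)/4 = (1/4)*7 = 7/4)
a(t) = 1/(7/4 + t)
-1606 - a(43) = -1606 - 4/(7 + 4*43) = -1606 - 4/(7 + 172) = -1606 - 4/179 = -287478/179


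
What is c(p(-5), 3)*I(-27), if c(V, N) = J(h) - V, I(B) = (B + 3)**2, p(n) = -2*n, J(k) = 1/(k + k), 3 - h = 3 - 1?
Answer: -5472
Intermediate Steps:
h = 1 (h = 3 - (3 - 1) = 3 - 1*2 = 3 - 2 = 1)
J(k) = 1/(2*k)
I(B) = (3 + B)**2
c(V, N) = 1/2 - V (c(V, N) = (1/2)/1 - V = (1/2)*1 - V = 1/2 - V)
c(p(-5), 3)*I(-27) = (1/2 - (-2)*(-5))*(3 - 27)**2 = (1/2 - 1*10)*(-24)**2 = (1/2 - 10)*576 = -19/2*576 = -5472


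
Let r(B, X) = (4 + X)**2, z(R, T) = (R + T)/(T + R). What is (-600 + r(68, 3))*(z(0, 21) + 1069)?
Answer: -589570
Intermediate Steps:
z(R, T) = 1 (z(R, T) = (R + T)/(R + T) = 1)
(-600 + r(68, 3))*(z(0, 21) + 1069) = (-600 + (4 + 3)**2)*(1 + 1069) = (-600 + 7**2)*1070 = (-600 + 49)*1070 = -551*1070 = -589570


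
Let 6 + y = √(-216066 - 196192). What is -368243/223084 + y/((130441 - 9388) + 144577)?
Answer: -48908863297/29628901460 + I*√412258/265630 ≈ -1.6507 + 0.0024172*I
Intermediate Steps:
y = -6 + I*√412258 (y = -6 + √(-216066 - 196192) = -6 + √(-412258) = -6 + I*√412258 ≈ -6.0 + 642.07*I)
-368243/223084 + y/((130441 - 9388) + 144577) = -368243/223084 + (-6 + I*√412258)/((130441 - 9388) + 144577) = -368243*1/223084 + (-6 + I*√412258)/(121053 + 144577) = -368243/223084 + (-6 + I*√412258)/265630 = -368243/223084 + (-6 + I*√412258)*(1/265630) = -368243/223084 + (-3/132815 + I*√412258/265630) = -48908863297/29628901460 + I*√412258/265630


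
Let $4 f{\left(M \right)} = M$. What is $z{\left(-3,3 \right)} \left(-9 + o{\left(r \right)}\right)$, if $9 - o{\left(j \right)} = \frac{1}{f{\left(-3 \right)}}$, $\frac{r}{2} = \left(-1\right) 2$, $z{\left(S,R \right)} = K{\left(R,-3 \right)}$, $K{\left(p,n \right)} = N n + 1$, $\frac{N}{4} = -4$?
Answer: $\frac{196}{3} \approx 65.333$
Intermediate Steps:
$f{\left(M \right)} = \frac{M}{4}$
$N = -16$ ($N = 4 \left(-4\right) = -16$)
$K{\left(p,n \right)} = 1 - 16 n$ ($K{\left(p,n \right)} = - 16 n + 1 = 1 - 16 n$)
$z{\left(S,R \right)} = 49$ ($z{\left(S,R \right)} = 1 - -48 = 1 + 48 = 49$)
$r = -4$ ($r = 2 \left(\left(-1\right) 2\right) = 2 \left(-2\right) = -4$)
$o{\left(j \right)} = \frac{31}{3}$ ($o{\left(j \right)} = 9 - \frac{1}{\frac{1}{4} \left(-3\right)} = 9 - \frac{1}{- \frac{3}{4}} = 9 - - \frac{4}{3} = 9 + \frac{4}{3} = \frac{31}{3}$)
$z{\left(-3,3 \right)} \left(-9 + o{\left(r \right)}\right) = 49 \left(-9 + \frac{31}{3}\right) = 49 \cdot \frac{4}{3} = \frac{196}{3}$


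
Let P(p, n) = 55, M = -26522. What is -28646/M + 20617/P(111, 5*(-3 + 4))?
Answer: 274189802/729355 ≈ 375.93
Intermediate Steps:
-28646/M + 20617/P(111, 5*(-3 + 4)) = -28646/(-26522) + 20617/55 = -28646*(-1/26522) + 20617*(1/55) = 14323/13261 + 20617/55 = 274189802/729355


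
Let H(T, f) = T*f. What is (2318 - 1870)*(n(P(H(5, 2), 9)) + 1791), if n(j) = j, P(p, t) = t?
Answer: 806400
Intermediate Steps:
(2318 - 1870)*(n(P(H(5, 2), 9)) + 1791) = (2318 - 1870)*(9 + 1791) = 448*1800 = 806400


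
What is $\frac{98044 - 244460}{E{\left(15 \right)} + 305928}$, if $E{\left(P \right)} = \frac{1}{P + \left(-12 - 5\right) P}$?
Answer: $- \frac{35139840}{73422719} \approx -0.4786$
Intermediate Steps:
$E{\left(P \right)} = - \frac{1}{16 P}$ ($E{\left(P \right)} = \frac{1}{P - 17 P} = \frac{1}{\left(-16\right) P} = - \frac{1}{16 P}$)
$\frac{98044 - 244460}{E{\left(15 \right)} + 305928} = \frac{98044 - 244460}{- \frac{1}{16 \cdot 15} + 305928} = - \frac{146416}{\left(- \frac{1}{16}\right) \frac{1}{15} + 305928} = - \frac{146416}{- \frac{1}{240} + 305928} = - \frac{146416}{\frac{73422719}{240}} = \left(-146416\right) \frac{240}{73422719} = - \frac{35139840}{73422719}$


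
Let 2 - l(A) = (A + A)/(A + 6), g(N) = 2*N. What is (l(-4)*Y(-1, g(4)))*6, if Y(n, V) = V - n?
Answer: 324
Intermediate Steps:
l(A) = 2 - 2*A/(6 + A) (l(A) = 2 - (A + A)/(A + 6) = 2 - 2*A/(6 + A))
(l(-4)*Y(-1, g(4)))*6 = ((12/(6 - 4))*(2*4 - 1*(-1)))*6 = ((12/2)*(8 + 1))*6 = ((12*(½))*9)*6 = (6*9)*6 = 54*6 = 324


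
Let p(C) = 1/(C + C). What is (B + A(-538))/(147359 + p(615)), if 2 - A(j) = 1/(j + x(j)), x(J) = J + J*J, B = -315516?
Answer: -55955246809095/26133576513064 ≈ -2.1411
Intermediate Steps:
x(J) = J + J²
p(C) = 1/(2*C)
A(j) = 2 - 1/(j + j*(1 + j))
(B + A(-538))/(147359 + p(615)) = (-315516 + (-1 + 2*(-538)² + 4*(-538))/((-538)*(2 - 538)))/(147359 + (½)/615) = (-315516 - 1/538*(-1 + 2*289444 - 2152)/(-536))/(147359 + (½)*(1/615)) = (-315516 - 1/538*(-1/536)*(-1 + 578888 - 2152))/(147359 + 1/1230) = (-315516 - 1/538*(-1/536)*576735)/(181251571/1230) = (-315516 + 576735/288368)*(1230/181251571) = -90984141153/288368*1230/181251571 = -55955246809095/26133576513064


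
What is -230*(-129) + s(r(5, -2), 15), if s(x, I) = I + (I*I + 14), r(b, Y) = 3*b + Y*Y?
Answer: 29924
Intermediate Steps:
r(b, Y) = Y**2 + 3*b (r(b, Y) = 3*b + Y**2 = Y**2 + 3*b)
s(x, I) = 14 + I + I**2 (s(x, I) = I + (I**2 + 14) = I + (14 + I**2) = 14 + I + I**2)
-230*(-129) + s(r(5, -2), 15) = -230*(-129) + (14 + 15 + 15**2) = 29670 + (14 + 15 + 225) = 29670 + 254 = 29924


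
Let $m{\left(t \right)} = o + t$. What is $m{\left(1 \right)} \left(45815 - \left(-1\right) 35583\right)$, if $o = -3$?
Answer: $-162796$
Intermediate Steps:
$m{\left(t \right)} = -3 + t$
$m{\left(1 \right)} \left(45815 - \left(-1\right) 35583\right) = \left(-3 + 1\right) \left(45815 - \left(-1\right) 35583\right) = - 2 \left(45815 - -35583\right) = - 2 \left(45815 + 35583\right) = \left(-2\right) 81398 = -162796$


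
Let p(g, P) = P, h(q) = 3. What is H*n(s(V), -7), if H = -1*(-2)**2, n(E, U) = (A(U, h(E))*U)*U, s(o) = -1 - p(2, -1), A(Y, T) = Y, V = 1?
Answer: 1372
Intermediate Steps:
s(o) = 0 (s(o) = -1 - 1*(-1) = -1 + 1 = 0)
n(E, U) = U**3 (n(E, U) = (U*U)*U = U**2*U = U**3)
H = -4 (H = -1*4 = -4)
H*n(s(V), -7) = -4*(-7)**3 = -4*(-343) = 1372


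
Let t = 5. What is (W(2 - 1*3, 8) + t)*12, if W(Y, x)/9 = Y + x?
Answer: 816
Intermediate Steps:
W(Y, x) = 9*Y + 9*x (W(Y, x) = 9*(Y + x) = 9*Y + 9*x)
(W(2 - 1*3, 8) + t)*12 = ((9*(2 - 1*3) + 9*8) + 5)*12 = ((9*(2 - 3) + 72) + 5)*12 = ((9*(-1) + 72) + 5)*12 = ((-9 + 72) + 5)*12 = (63 + 5)*12 = 68*12 = 816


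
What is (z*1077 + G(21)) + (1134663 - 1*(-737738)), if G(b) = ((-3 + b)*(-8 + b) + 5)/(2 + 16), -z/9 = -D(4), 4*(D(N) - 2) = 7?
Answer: 68715469/36 ≈ 1.9088e+6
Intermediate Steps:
D(N) = 15/4 (D(N) = 2 + (¼)*7 = 2 + 7/4 = 15/4)
z = 135/4 (z = -(-9)*15/4 = -9*(-15/4) = 135/4 ≈ 33.750)
G(b) = 5/18 + (-8 + b)*(-3 + b)/18 (G(b) = ((-8 + b)*(-3 + b) + 5)/18 = (5 + (-8 + b)*(-3 + b))*(1/18) = 5/18 + (-8 + b)*(-3 + b)/18)
(z*1077 + G(21)) + (1134663 - 1*(-737738)) = ((135/4)*1077 + (29/18 - 11/18*21 + (1/18)*21²)) + (1134663 - 1*(-737738)) = (145395/4 + (29/18 - 77/6 + (1/18)*441)) + (1134663 + 737738) = (145395/4 + (29/18 - 77/6 + 49/2)) + 1872401 = (145395/4 + 239/18) + 1872401 = 1309033/36 + 1872401 = 68715469/36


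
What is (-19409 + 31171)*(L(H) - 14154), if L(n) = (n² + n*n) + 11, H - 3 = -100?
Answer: 54987350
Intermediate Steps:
H = -97 (H = 3 - 100 = -97)
L(n) = 11 + 2*n² (L(n) = (n² + n²) + 11 = 2*n² + 11 = 11 + 2*n²)
(-19409 + 31171)*(L(H) - 14154) = (-19409 + 31171)*((11 + 2*(-97)²) - 14154) = 11762*((11 + 2*9409) - 14154) = 11762*((11 + 18818) - 14154) = 11762*(18829 - 14154) = 11762*4675 = 54987350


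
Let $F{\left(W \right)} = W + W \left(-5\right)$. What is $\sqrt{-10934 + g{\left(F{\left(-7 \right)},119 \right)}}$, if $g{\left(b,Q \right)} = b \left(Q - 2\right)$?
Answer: $i \sqrt{7658} \approx 87.51 i$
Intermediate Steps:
$F{\left(W \right)} = - 4 W$ ($F{\left(W \right)} = W - 5 W = - 4 W$)
$g{\left(b,Q \right)} = b \left(-2 + Q\right)$
$\sqrt{-10934 + g{\left(F{\left(-7 \right)},119 \right)}} = \sqrt{-10934 + \left(-4\right) \left(-7\right) \left(-2 + 119\right)} = \sqrt{-10934 + 28 \cdot 117} = \sqrt{-10934 + 3276} = \sqrt{-7658} = i \sqrt{7658}$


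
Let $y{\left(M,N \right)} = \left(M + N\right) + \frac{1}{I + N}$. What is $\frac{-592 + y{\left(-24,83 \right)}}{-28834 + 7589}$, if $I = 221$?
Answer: $\frac{162031}{6458480} \approx 0.025088$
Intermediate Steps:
$y{\left(M,N \right)} = M + N + \frac{1}{221 + N}$ ($y{\left(M,N \right)} = \left(M + N\right) + \frac{1}{221 + N} = M + N + \frac{1}{221 + N}$)
$\frac{-592 + y{\left(-24,83 \right)}}{-28834 + 7589} = \frac{-592 + \frac{1 + 83^{2} + 221 \left(-24\right) + 221 \cdot 83 - 1992}{221 + 83}}{-28834 + 7589} = \frac{-592 + \frac{1 + 6889 - 5304 + 18343 - 1992}{304}}{-21245} = \left(-592 + \frac{1}{304} \cdot 17937\right) \left(- \frac{1}{21245}\right) = \left(-592 + \frac{17937}{304}\right) \left(- \frac{1}{21245}\right) = \left(- \frac{162031}{304}\right) \left(- \frac{1}{21245}\right) = \frac{162031}{6458480}$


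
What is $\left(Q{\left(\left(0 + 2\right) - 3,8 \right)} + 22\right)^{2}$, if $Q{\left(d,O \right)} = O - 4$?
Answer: $676$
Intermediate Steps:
$Q{\left(d,O \right)} = -4 + O$ ($Q{\left(d,O \right)} = O - 4 = -4 + O$)
$\left(Q{\left(\left(0 + 2\right) - 3,8 \right)} + 22\right)^{2} = \left(\left(-4 + 8\right) + 22\right)^{2} = \left(4 + 22\right)^{2} = 26^{2} = 676$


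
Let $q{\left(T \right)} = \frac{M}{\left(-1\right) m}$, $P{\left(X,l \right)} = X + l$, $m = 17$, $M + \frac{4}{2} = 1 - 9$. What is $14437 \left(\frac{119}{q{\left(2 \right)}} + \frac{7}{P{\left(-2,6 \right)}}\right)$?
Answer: $\frac{58917397}{20} \approx 2.9459 \cdot 10^{6}$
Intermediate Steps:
$M = -10$ ($M = -2 + \left(1 - 9\right) = -2 - 8 = -10$)
$q{\left(T \right)} = \frac{10}{17}$ ($q{\left(T \right)} = - \frac{10}{\left(-1\right) 17} = - \frac{10}{-17} = \left(-10\right) \left(- \frac{1}{17}\right) = \frac{10}{17}$)
$14437 \left(\frac{119}{q{\left(2 \right)}} + \frac{7}{P{\left(-2,6 \right)}}\right) = 14437 \left(\frac{119}{\frac{10}{17}} + \frac{7}{-2 + 6}\right) = 14437 \left(119 \cdot \frac{17}{10} + \frac{7}{4}\right) = 14437 \left(\frac{2023}{10} + 7 \cdot \frac{1}{4}\right) = 14437 \left(\frac{2023}{10} + \frac{7}{4}\right) = 14437 \cdot \frac{4081}{20} = \frac{58917397}{20}$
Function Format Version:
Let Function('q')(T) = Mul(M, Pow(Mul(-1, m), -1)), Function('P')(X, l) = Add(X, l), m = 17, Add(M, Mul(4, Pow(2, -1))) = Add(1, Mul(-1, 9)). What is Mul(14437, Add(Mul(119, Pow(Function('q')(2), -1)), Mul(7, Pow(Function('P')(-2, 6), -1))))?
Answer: Rational(58917397, 20) ≈ 2.9459e+6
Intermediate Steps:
M = -10 (M = Add(-2, Add(1, Mul(-1, 9))) = Add(-2, Add(1, -9)) = Add(-2, -8) = -10)
Function('q')(T) = Rational(10, 17) (Function('q')(T) = Mul(-10, Pow(Mul(-1, 17), -1)) = Mul(-10, Pow(-17, -1)) = Mul(-10, Rational(-1, 17)) = Rational(10, 17))
Mul(14437, Add(Mul(119, Pow(Function('q')(2), -1)), Mul(7, Pow(Function('P')(-2, 6), -1)))) = Mul(14437, Add(Mul(119, Pow(Rational(10, 17), -1)), Mul(7, Pow(Add(-2, 6), -1)))) = Mul(14437, Add(Mul(119, Rational(17, 10)), Mul(7, Pow(4, -1)))) = Mul(14437, Add(Rational(2023, 10), Mul(7, Rational(1, 4)))) = Mul(14437, Add(Rational(2023, 10), Rational(7, 4))) = Mul(14437, Rational(4081, 20)) = Rational(58917397, 20)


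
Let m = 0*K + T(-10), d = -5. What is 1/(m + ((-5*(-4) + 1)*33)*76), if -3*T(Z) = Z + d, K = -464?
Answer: 1/52673 ≈ 1.8985e-5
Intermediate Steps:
T(Z) = 5/3 - Z/3 (T(Z) = -(Z - 5)/3 = -(-5 + Z)/3 = 5/3 - Z/3)
m = 5 (m = 0*(-464) + (5/3 - ⅓*(-10)) = 0 + (5/3 + 10/3) = 0 + 5 = 5)
1/(m + ((-5*(-4) + 1)*33)*76) = 1/(5 + ((-5*(-4) + 1)*33)*76) = 1/(5 + ((20 + 1)*33)*76) = 1/(5 + (21*33)*76) = 1/(5 + 693*76) = 1/(5 + 52668) = 1/52673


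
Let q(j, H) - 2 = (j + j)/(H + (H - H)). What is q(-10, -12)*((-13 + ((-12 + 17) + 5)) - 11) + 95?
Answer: 131/3 ≈ 43.667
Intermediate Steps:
q(j, H) = 2 + 2*j/H (q(j, H) = 2 + (j + j)/(H + (H - H)) = 2 + (2*j)/(H + 0) = 2 + (2*j)/H = 2 + 2*j/H)
q(-10, -12)*((-13 + ((-12 + 17) + 5)) - 11) + 95 = (2 + 2*(-10)/(-12))*((-13 + ((-12 + 17) + 5)) - 11) + 95 = (2 + 2*(-10)*(-1/12))*((-13 + (5 + 5)) - 11) + 95 = (2 + 5/3)*((-13 + 10) - 11) + 95 = 11*(-3 - 11)/3 + 95 = (11/3)*(-14) + 95 = -154/3 + 95 = 131/3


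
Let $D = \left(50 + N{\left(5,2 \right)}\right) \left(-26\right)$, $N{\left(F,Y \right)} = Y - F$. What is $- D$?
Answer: $1222$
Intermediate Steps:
$D = -1222$ ($D = \left(50 + \left(2 - 5\right)\right) \left(-26\right) = \left(50 - 3\right) \left(-26\right) = 47 \left(-26\right) = -1222$)
$- D = \left(-1\right) \left(-1222\right) = 1222$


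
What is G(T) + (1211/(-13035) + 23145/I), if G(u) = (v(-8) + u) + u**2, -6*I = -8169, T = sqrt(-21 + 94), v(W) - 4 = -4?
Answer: 3191176862/35494305 + sqrt(73) ≈ 98.451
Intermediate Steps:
v(W) = 0 (v(W) = 4 - 4 = 0)
T = sqrt(73) ≈ 8.5440
I = 2723/2 (I = -1/6*(-8169) = 2723/2 ≈ 1361.5)
G(u) = u + u**2 (G(u) = (0 + u) + u**2 = u + u**2)
G(T) + (1211/(-13035) + 23145/I) = sqrt(73)*(1 + sqrt(73)) + (1211/(-13035) + 23145/(2723/2)) = sqrt(73)*(1 + sqrt(73)) + (1211*(-1/13035) + 23145*(2/2723)) = sqrt(73)*(1 + sqrt(73)) + (-1211/13035 + 46290/2723) = sqrt(73)*(1 + sqrt(73)) + 600092597/35494305 = 600092597/35494305 + sqrt(73)*(1 + sqrt(73))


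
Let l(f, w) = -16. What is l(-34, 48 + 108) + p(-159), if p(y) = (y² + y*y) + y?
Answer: 50387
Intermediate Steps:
p(y) = y + 2*y² (p(y) = (y² + y²) + y = 2*y² + y = y + 2*y²)
l(-34, 48 + 108) + p(-159) = -16 - 159*(1 + 2*(-159)) = -16 - 159*(1 - 318) = -16 - 159*(-317) = -16 + 50403 = 50387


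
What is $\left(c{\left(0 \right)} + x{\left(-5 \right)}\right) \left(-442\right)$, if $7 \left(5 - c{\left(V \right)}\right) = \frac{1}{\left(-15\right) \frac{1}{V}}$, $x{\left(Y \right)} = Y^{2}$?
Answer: $-13260$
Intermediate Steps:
$c{\left(V \right)} = 5 + \frac{V}{105}$ ($c{\left(V \right)} = 5 - \frac{1}{7 \left(- \frac{15}{V}\right)} = 5 - \frac{\left(- \frac{1}{15}\right) V}{7} = 5 + \frac{V}{105}$)
$\left(c{\left(0 \right)} + x{\left(-5 \right)}\right) \left(-442\right) = \left(\left(5 + \frac{1}{105} \cdot 0\right) + \left(-5\right)^{2}\right) \left(-442\right) = \left(\left(5 + 0\right) + 25\right) \left(-442\right) = \left(5 + 25\right) \left(-442\right) = 30 \left(-442\right) = -13260$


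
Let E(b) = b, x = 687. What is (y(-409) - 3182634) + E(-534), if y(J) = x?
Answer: -3182481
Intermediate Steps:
y(J) = 687
(y(-409) - 3182634) + E(-534) = (687 - 3182634) - 534 = -3181947 - 534 = -3182481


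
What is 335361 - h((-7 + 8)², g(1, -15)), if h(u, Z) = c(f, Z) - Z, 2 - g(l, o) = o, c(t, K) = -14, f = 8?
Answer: 335392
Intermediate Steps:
g(l, o) = 2 - o
h(u, Z) = -14 - Z
335361 - h((-7 + 8)², g(1, -15)) = 335361 - (-14 - (2 - 1*(-15))) = 335361 - (-14 - (2 + 15)) = 335361 - (-14 - 1*17) = 335361 - (-14 - 17) = 335361 - 1*(-31) = 335361 + 31 = 335392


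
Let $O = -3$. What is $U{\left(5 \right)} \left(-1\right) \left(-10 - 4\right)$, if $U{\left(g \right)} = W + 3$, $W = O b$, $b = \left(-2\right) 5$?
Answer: $462$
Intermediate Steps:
$b = -10$
$W = 30$ ($W = \left(-3\right) \left(-10\right) = 30$)
$U{\left(g \right)} = 33$ ($U{\left(g \right)} = 30 + 3 = 33$)
$U{\left(5 \right)} \left(-1\right) \left(-10 - 4\right) = 33 \left(-1\right) \left(-10 - 4\right) = - 33 \left(-10 - 4\right) = \left(-33\right) \left(-14\right) = 462$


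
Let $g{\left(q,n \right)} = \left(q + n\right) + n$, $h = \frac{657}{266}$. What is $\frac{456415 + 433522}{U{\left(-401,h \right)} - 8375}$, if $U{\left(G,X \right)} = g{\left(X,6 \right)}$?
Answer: $- \frac{236723242}{2223901} \approx -106.45$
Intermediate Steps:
$h = \frac{657}{266}$ ($h = 657 \cdot \frac{1}{266} = \frac{657}{266} \approx 2.4699$)
$g{\left(q,n \right)} = q + 2 n$ ($g{\left(q,n \right)} = \left(n + q\right) + n = q + 2 n$)
$U{\left(G,X \right)} = 12 + X$ ($U{\left(G,X \right)} = X + 2 \cdot 6 = X + 12 = 12 + X$)
$\frac{456415 + 433522}{U{\left(-401,h \right)} - 8375} = \frac{456415 + 433522}{\left(12 + \frac{657}{266}\right) - 8375} = \frac{889937}{\frac{3849}{266} - 8375} = \frac{889937}{- \frac{2223901}{266}} = 889937 \left(- \frac{266}{2223901}\right) = - \frac{236723242}{2223901}$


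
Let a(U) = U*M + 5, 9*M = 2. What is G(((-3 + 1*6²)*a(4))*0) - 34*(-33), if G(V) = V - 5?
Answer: 1117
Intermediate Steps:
M = 2/9 (M = (⅑)*2 = 2/9 ≈ 0.22222)
a(U) = 5 + 2*U/9 (a(U) = U*(2/9) + 5 = 2*U/9 + 5 = 5 + 2*U/9)
G(V) = -5 + V
G(((-3 + 1*6²)*a(4))*0) - 34*(-33) = (-5 + ((-3 + 1*6²)*(5 + (2/9)*4))*0) - 34*(-33) = (-5 + ((-3 + 1*36)*(5 + 8/9))*0) + 1122 = (-5 + ((-3 + 36)*(53/9))*0) + 1122 = (-5 + (33*(53/9))*0) + 1122 = (-5 + (583/3)*0) + 1122 = (-5 + 0) + 1122 = -5 + 1122 = 1117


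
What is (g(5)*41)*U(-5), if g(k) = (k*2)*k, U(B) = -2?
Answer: -4100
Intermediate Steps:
g(k) = 2*k² (g(k) = (2*k)*k = 2*k²)
(g(5)*41)*U(-5) = ((2*5²)*41)*(-2) = ((2*25)*41)*(-2) = (50*41)*(-2) = 2050*(-2) = -4100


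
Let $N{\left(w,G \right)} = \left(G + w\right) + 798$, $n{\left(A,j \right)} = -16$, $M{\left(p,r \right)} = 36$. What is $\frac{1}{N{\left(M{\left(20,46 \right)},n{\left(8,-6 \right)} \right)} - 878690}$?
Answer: $- \frac{1}{877872} \approx -1.1391 \cdot 10^{-6}$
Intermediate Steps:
$N{\left(w,G \right)} = 798 + G + w$
$\frac{1}{N{\left(M{\left(20,46 \right)},n{\left(8,-6 \right)} \right)} - 878690} = \frac{1}{\left(798 - 16 + 36\right) - 878690} = \frac{1}{818 - 878690} = \frac{1}{-877872} = - \frac{1}{877872}$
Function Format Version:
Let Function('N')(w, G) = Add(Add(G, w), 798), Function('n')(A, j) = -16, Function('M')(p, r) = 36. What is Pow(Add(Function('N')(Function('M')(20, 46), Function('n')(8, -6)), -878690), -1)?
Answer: Rational(-1, 877872) ≈ -1.1391e-6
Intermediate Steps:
Function('N')(w, G) = Add(798, G, w)
Pow(Add(Function('N')(Function('M')(20, 46), Function('n')(8, -6)), -878690), -1) = Pow(Add(Add(798, -16, 36), -878690), -1) = Pow(Add(818, -878690), -1) = Pow(-877872, -1) = Rational(-1, 877872)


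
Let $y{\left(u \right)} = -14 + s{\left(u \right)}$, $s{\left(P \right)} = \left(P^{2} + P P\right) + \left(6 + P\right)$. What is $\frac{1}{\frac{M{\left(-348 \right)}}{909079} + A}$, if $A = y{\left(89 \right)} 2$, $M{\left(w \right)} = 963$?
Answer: $\frac{909079}{28950530797} \approx 3.1401 \cdot 10^{-5}$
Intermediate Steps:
$s{\left(P \right)} = 6 + P + 2 P^{2}$ ($s{\left(P \right)} = \left(P^{2} + P^{2}\right) + \left(6 + P\right) = 2 P^{2} + \left(6 + P\right) = 6 + P + 2 P^{2}$)
$y{\left(u \right)} = -8 + u + 2 u^{2}$ ($y{\left(u \right)} = -14 + \left(6 + u + 2 u^{2}\right) = -8 + u + 2 u^{2}$)
$A = 31846$ ($A = \left(-8 + 89 + 2 \cdot 89^{2}\right) 2 = \left(-8 + 89 + 2 \cdot 7921\right) 2 = \left(-8 + 89 + 15842\right) 2 = 15923 \cdot 2 = 31846$)
$\frac{1}{\frac{M{\left(-348 \right)}}{909079} + A} = \frac{1}{\frac{963}{909079} + 31846} = \frac{1}{\frac{28950530797}{909079}} = \frac{909079}{28950530797}$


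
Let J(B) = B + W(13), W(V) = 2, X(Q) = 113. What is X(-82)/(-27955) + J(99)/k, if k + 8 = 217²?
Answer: -2496698/1316149355 ≈ -0.0018970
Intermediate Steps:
k = 47081 (k = -8 + 217² = -8 + 47089 = 47081)
J(B) = 2 + B (J(B) = B + 2 = 2 + B)
X(-82)/(-27955) + J(99)/k = 113/(-27955) + (2 + 99)/47081 = 113*(-1/27955) + 101*(1/47081) = -113/27955 + 101/47081 = -2496698/1316149355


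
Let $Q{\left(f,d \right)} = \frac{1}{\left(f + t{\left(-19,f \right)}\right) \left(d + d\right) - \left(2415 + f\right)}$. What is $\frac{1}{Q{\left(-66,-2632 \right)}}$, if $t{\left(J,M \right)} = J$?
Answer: $445091$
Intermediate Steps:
$Q{\left(f,d \right)} = \frac{1}{-2415 - f + 2 d \left(-19 + f\right)}$ ($Q{\left(f,d \right)} = \frac{1}{\left(f - 19\right) \left(d + d\right) - \left(2415 + f\right)} = \frac{1}{\left(-19 + f\right) 2 d - \left(2415 + f\right)} = \frac{1}{2 d \left(-19 + f\right) - \left(2415 + f\right)} = \frac{1}{-2415 - f + 2 d \left(-19 + f\right)}$)
$\frac{1}{Q{\left(-66,-2632 \right)}} = \frac{1}{\frac{1}{-2415 - -66 - -100016 + 2 \left(-2632\right) \left(-66\right)}} = \frac{1}{\frac{1}{-2415 + 66 + 100016 + 347424}} = \frac{1}{\frac{1}{445091}} = 445091$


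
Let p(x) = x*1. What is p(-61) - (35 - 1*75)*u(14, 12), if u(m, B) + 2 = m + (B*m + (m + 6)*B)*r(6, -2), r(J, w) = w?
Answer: -32221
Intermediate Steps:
u(m, B) = -2 + m - 2*B*m - 2*B*(6 + m) (u(m, B) = -2 + (m + (B*m + (m + 6)*B)*(-2)) = -2 + (m + (B*m + (6 + m)*B)*(-2)) = -2 + (m + (B*m + B*(6 + m))*(-2)) = -2 + (m + (-2*B*m - 2*B*(6 + m))) = -2 + (m - 2*B*m - 2*B*(6 + m)) = -2 + m - 2*B*m - 2*B*(6 + m))
p(x) = x
p(-61) - (35 - 1*75)*u(14, 12) = -61 - (35 - 1*75)*(-2 + 14 - 12*12 - 4*12*14) = -61 - (35 - 75)*(-2 + 14 - 144 - 672) = -61 - (-40)*(-804) = -61 - 1*32160 = -61 - 32160 = -32221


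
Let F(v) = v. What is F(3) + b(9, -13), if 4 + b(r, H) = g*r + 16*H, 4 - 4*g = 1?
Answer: -809/4 ≈ -202.25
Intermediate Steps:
g = ¾ (g = 1 - ¼*1 = 1 - ¼ = ¾ ≈ 0.75000)
b(r, H) = -4 + 16*H + 3*r/4 (b(r, H) = -4 + (3*r/4 + 16*H) = -4 + (16*H + 3*r/4) = -4 + 16*H + 3*r/4)
F(3) + b(9, -13) = 3 + (-4 + 16*(-13) + (¾)*9) = 3 + (-4 - 208 + 27/4) = 3 - 821/4 = -809/4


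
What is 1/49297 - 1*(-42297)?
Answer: 2085115210/49297 ≈ 42297.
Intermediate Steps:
1/49297 - 1*(-42297) = 1/49297 + 42297 = 2085115210/49297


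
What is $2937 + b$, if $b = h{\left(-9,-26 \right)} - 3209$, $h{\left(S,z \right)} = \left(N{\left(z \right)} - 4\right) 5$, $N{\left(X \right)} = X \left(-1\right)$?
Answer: $-162$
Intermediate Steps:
$N{\left(X \right)} = - X$
$h{\left(S,z \right)} = -20 - 5 z$ ($h{\left(S,z \right)} = \left(- z - 4\right) 5 = \left(-4 - z\right) 5 = -20 - 5 z$)
$b = -3099$ ($b = \left(-20 - -130\right) - 3209 = \left(-20 + 130\right) - 3209 = 110 - 3209 = -3099$)
$2937 + b = 2937 - 3099 = -162$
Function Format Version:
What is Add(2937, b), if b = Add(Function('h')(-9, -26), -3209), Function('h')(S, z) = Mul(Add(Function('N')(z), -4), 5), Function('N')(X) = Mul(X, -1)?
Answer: -162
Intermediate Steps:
Function('N')(X) = Mul(-1, X)
Function('h')(S, z) = Add(-20, Mul(-5, z)) (Function('h')(S, z) = Mul(Add(Mul(-1, z), -4), 5) = Mul(Add(-4, Mul(-1, z)), 5) = Add(-20, Mul(-5, z)))
b = -3099 (b = Add(Add(-20, Mul(-5, -26)), -3209) = Add(Add(-20, 130), -3209) = Add(110, -3209) = -3099)
Add(2937, b) = Add(2937, -3099) = -162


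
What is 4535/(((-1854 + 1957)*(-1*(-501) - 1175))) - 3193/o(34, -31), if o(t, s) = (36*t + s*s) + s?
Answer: -57858209/37383747 ≈ -1.5477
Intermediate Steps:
o(t, s) = s + s² + 36*t (o(t, s) = (36*t + s²) + s = (s² + 36*t) + s = s + s² + 36*t)
4535/(((-1854 + 1957)*(-1*(-501) - 1175))) - 3193/o(34, -31) = 4535/(((-1854 + 1957)*(-1*(-501) - 1175))) - 3193/(-31 + (-31)² + 36*34) = 4535/((103*(501 - 1175))) - 3193/(-31 + 961 + 1224) = 4535/((103*(-674))) - 3193/2154 = 4535/(-69422) - 3193*1/2154 = 4535*(-1/69422) - 3193/2154 = -4535/69422 - 3193/2154 = -57858209/37383747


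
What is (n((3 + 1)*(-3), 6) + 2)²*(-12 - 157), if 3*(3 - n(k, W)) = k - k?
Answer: -4225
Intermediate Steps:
n(k, W) = 3 (n(k, W) = 3 - (k - k)/3 = 3 - ⅓*0 = 3 + 0 = 3)
(n((3 + 1)*(-3), 6) + 2)²*(-12 - 157) = (3 + 2)²*(-12 - 157) = 5²*(-169) = 25*(-169) = -4225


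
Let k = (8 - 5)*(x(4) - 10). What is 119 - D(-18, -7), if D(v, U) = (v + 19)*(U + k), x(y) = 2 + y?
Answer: 138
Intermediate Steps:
k = -12 (k = (8 - 5)*((2 + 4) - 10) = 3*(6 - 10) = 3*(-4) = -12)
D(v, U) = (-12 + U)*(19 + v) (D(v, U) = (v + 19)*(U - 12) = (19 + v)*(-12 + U) = (-12 + U)*(19 + v))
119 - D(-18, -7) = 119 - (-228 - 12*(-18) + 19*(-7) - 7*(-18)) = 119 - (-228 + 216 - 133 + 126) = 119 - 1*(-19) = 119 + 19 = 138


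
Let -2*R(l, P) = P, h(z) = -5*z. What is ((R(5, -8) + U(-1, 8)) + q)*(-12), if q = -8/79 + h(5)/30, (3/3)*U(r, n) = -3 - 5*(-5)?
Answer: -23762/79 ≈ -300.78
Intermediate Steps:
R(l, P) = -P/2
U(r, n) = 22 (U(r, n) = -3 - 5*(-5) = -3 + 25 = 22)
q = -443/474 (q = -8/79 - 5*5/30 = -8*1/79 - 25*1/30 = -8/79 - ⅚ = -443/474 ≈ -0.93460)
((R(5, -8) + U(-1, 8)) + q)*(-12) = ((-½*(-8) + 22) - 443/474)*(-12) = ((4 + 22) - 443/474)*(-12) = (26 - 443/474)*(-12) = (11881/474)*(-12) = -23762/79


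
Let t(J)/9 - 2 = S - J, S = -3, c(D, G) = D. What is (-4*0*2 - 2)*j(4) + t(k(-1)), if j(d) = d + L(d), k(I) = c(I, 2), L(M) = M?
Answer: -16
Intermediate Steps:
k(I) = I
j(d) = 2*d (j(d) = d + d = 2*d)
t(J) = -9 - 9*J (t(J) = 18 + 9*(-3 - J) = 18 + (-27 - 9*J) = -9 - 9*J)
(-4*0*2 - 2)*j(4) + t(k(-1)) = (-4*0*2 - 2)*(2*4) + (-9 - 9*(-1)) = (0*2 - 2)*8 + (-9 + 9) = (0 - 2)*8 + 0 = -2*8 + 0 = -16 + 0 = -16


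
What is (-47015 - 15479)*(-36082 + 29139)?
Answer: 433895842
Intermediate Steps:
(-47015 - 15479)*(-36082 + 29139) = -62494*(-6943) = 433895842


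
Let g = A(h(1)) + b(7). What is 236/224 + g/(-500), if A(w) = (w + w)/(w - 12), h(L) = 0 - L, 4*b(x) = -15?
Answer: 193059/182000 ≈ 1.0608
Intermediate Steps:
b(x) = -15/4 (b(x) = (¼)*(-15) = -15/4)
h(L) = -L
A(w) = 2*w/(-12 + w) (A(w) = (2*w)/(-12 + w) = 2*w/(-12 + w))
g = -187/52 (g = 2*(-1*1)/(-12 - 1*1) - 15/4 = 2*(-1)/(-12 - 1) - 15/4 = 2*(-1)/(-13) - 15/4 = 2*(-1)*(-1/13) - 15/4 = 2/13 - 15/4 = -187/52 ≈ -3.5962)
236/224 + g/(-500) = 236/224 - 187/52/(-500) = 236*(1/224) - 187/52*(-1/500) = 59/56 + 187/26000 = 193059/182000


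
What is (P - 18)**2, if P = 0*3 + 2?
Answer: 256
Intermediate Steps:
P = 2 (P = 0 + 2 = 2)
(P - 18)**2 = (2 - 18)**2 = (-16)**2 = 256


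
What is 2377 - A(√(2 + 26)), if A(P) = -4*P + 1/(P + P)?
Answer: 2377 + 223*√7/28 ≈ 2398.1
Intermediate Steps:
A(P) = 1/(2*P) - 4*P (A(P) = -4*P + 1/(2*P) = 1/(2*P) - 4*P)
2377 - A(√(2 + 26)) = 2377 - (1/(2*(√(2 + 26))) - 4*√(2 + 26)) = 2377 - (1/(2*(√28)) - 8*√7) = 2377 - (1/(2*((2*√7))) - 8*√7) = 2377 - ((√7/14)/2 - 8*√7) = 2377 - (√7/28 - 8*√7) = 2377 - (-223)*√7/28 = 2377 + 223*√7/28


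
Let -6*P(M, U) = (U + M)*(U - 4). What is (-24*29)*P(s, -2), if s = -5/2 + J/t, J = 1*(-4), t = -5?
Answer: 12876/5 ≈ 2575.2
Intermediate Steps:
J = -4
s = -17/10 (s = -5/2 - 4/(-5) = -5*1/2 - 4*(-1/5) = -5/2 + 4/5 = -17/10 ≈ -1.7000)
P(M, U) = -(-4 + U)*(M + U)/6 (P(M, U) = -(U + M)*(U - 4)/6 = -(M + U)*(-4 + U)/6 = -(-4 + U)*(M + U)/6)
(-24*29)*P(s, -2) = (-24*29)*(-1/6*(-2)**2 + (2/3)*(-17/10) + (2/3)*(-2) - 1/6*(-17/10)*(-2)) = -696*(-1/6*4 - 17/15 - 4/3 - 17/30) = -696*(-2/3 - 17/15 - 4/3 - 17/30) = -696*(-37/10) = 12876/5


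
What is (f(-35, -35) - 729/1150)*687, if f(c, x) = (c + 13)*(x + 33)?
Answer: 34261377/1150 ≈ 29793.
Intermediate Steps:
f(c, x) = (13 + c)*(33 + x)
(f(-35, -35) - 729/1150)*687 = ((429 + 13*(-35) + 33*(-35) - 35*(-35)) - 729/1150)*687 = ((429 - 455 - 1155 + 1225) - 729*1/1150)*687 = (44 - 729/1150)*687 = (49871/1150)*687 = 34261377/1150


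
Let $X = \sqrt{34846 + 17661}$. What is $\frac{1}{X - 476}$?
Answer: $- \frac{68}{24867} - \frac{\sqrt{52507}}{174069} \approx -0.0040509$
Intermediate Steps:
$X = \sqrt{52507} \approx 229.14$
$\frac{1}{X - 476} = \frac{1}{\sqrt{52507} - 476} = \frac{1}{-476 + \sqrt{52507}}$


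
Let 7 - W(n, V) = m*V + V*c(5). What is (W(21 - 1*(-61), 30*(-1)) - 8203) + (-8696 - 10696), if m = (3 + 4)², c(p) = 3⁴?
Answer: -23688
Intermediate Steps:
c(p) = 81
m = 49 (m = 7² = 49)
W(n, V) = 7 - 130*V (W(n, V) = 7 - (49*V + V*81) = 7 - (49*V + 81*V) = 7 - 130*V)
(W(21 - 1*(-61), 30*(-1)) - 8203) + (-8696 - 10696) = ((7 - 3900*(-1)) - 8203) + (-8696 - 10696) = ((7 - 130*(-30)) - 8203) - 19392 = ((7 + 3900) - 8203) - 19392 = (3907 - 8203) - 19392 = -4296 - 19392 = -23688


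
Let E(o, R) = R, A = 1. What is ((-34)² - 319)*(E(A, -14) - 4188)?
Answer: -3517074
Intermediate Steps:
((-34)² - 319)*(E(A, -14) - 4188) = ((-34)² - 319)*(-14 - 4188) = (1156 - 319)*(-4202) = 837*(-4202) = -3517074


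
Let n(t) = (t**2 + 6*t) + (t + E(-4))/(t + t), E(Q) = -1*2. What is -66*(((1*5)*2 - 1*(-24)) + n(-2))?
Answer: -1782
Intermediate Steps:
E(Q) = -2
n(t) = t**2 + 6*t + (-2 + t)/(2*t) (n(t) = (t**2 + 6*t) + (t - 2)/(t + t) = (t**2 + 6*t) + (-2 + t)/((2*t)) = (t**2 + 6*t) + (-2 + t)*(1/(2*t)) = (t**2 + 6*t) + (-2 + t)/(2*t) = t**2 + 6*t + (-2 + t)/(2*t))
-66*(((1*5)*2 - 1*(-24)) + n(-2)) = -66*(((1*5)*2 - 1*(-24)) + (1/2 + (-2)**2 - 1/(-2) + 6*(-2))) = -66*((5*2 + 24) + (1/2 + 4 - 1*(-1/2) - 12)) = -66*((10 + 24) + (1/2 + 4 + 1/2 - 12)) = -66*(34 - 7) = -66*27 = -1782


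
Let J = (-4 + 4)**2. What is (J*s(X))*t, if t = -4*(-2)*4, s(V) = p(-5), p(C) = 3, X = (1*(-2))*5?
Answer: 0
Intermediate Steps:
X = -10 (X = -2*5 = -10)
s(V) = 3
J = 0 (J = 0**2 = 0)
t = 32 (t = 8*4 = 32)
(J*s(X))*t = (0*3)*32 = 0*32 = 0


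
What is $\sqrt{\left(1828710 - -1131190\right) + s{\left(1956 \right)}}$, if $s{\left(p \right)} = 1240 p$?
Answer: $2 \sqrt{1346335} \approx 2320.6$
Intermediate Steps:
$\sqrt{\left(1828710 - -1131190\right) + s{\left(1956 \right)}} = \sqrt{\left(1828710 - -1131190\right) + 1240 \cdot 1956} = \sqrt{\left(1828710 + 1131190\right) + 2425440} = \sqrt{2959900 + 2425440} = \sqrt{5385340} = 2 \sqrt{1346335}$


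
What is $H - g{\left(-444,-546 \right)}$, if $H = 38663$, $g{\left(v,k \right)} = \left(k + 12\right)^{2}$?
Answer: $-246493$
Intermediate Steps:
$g{\left(v,k \right)} = \left(12 + k\right)^{2}$
$H - g{\left(-444,-546 \right)} = 38663 - \left(12 - 546\right)^{2} = 38663 - \left(-534\right)^{2} = 38663 - 285156 = -246493$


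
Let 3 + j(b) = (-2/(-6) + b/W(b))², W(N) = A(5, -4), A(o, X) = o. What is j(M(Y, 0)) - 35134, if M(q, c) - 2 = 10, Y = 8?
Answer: -7904144/225 ≈ -35130.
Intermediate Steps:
W(N) = 5
M(q, c) = 12 (M(q, c) = 2 + 10 = 12)
j(b) = -3 + (⅓ + b/5)² (j(b) = -3 + (-2/(-6) + b/5)² = -3 + (-2*(-⅙) + b*(⅕))² = -3 + (⅓ + b/5)²)
j(M(Y, 0)) - 35134 = (-3 + (5 + 3*12)²/225) - 35134 = (-3 + (5 + 36)²/225) - 35134 = (-3 + (1/225)*41²) - 35134 = (-3 + (1/225)*1681) - 35134 = (-3 + 1681/225) - 35134 = 1006/225 - 35134 = -7904144/225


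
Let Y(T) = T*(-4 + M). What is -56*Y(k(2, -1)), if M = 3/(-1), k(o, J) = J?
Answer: -392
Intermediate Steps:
M = -3 (M = 3*(-1) = -3)
Y(T) = -7*T (Y(T) = T*(-4 - 3) = T*(-7) = -7*T)
-56*Y(k(2, -1)) = -(-392)*(-1) = -56*7 = -392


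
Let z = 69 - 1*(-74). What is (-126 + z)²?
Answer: 289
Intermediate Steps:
z = 143 (z = 69 + 74 = 143)
(-126 + z)² = (-126 + 143)² = 17² = 289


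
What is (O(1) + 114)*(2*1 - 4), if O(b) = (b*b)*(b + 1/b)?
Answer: -232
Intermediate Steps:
O(b) = b**2*(b + 1/b)
(O(1) + 114)*(2*1 - 4) = ((1 + 1**3) + 114)*(2*1 - 4) = ((1 + 1) + 114)*(2 - 4) = (2 + 114)*(-2) = 116*(-2) = -232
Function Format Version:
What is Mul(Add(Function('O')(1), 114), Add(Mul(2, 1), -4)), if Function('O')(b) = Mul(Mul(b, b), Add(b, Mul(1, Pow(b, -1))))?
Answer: -232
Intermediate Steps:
Function('O')(b) = Mul(Pow(b, 2), Add(b, Pow(b, -1)))
Mul(Add(Function('O')(1), 114), Add(Mul(2, 1), -4)) = Mul(Add(Add(1, Pow(1, 3)), 114), Add(Mul(2, 1), -4)) = Mul(Add(Add(1, 1), 114), Add(2, -4)) = Mul(Add(2, 114), -2) = Mul(116, -2) = -232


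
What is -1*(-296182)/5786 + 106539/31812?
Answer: 152099643/2788852 ≈ 54.538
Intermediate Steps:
-1*(-296182)/5786 + 106539/31812 = 296182*(1/5786) + 106539*(1/31812) = 148091/2893 + 35513/10604 = 152099643/2788852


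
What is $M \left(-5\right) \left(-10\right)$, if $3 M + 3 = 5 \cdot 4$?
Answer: $\frac{850}{3} \approx 283.33$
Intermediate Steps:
$M = \frac{17}{3}$ ($M = -1 + \frac{5 \cdot 4}{3} = -1 + \frac{1}{3} \cdot 20 = -1 + \frac{20}{3} = \frac{17}{3} \approx 5.6667$)
$M \left(-5\right) \left(-10\right) = \frac{17}{3} \left(-5\right) \left(-10\right) = \left(- \frac{85}{3}\right) \left(-10\right) = \frac{850}{3}$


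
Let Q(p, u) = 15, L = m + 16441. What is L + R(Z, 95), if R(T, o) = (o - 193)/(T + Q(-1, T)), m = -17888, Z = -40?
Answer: -36077/25 ≈ -1443.1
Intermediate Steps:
L = -1447 (L = -17888 + 16441 = -1447)
R(T, o) = (-193 + o)/(15 + T) (R(T, o) = (o - 193)/(T + 15) = (-193 + o)/(15 + T))
L + R(Z, 95) = -1447 + (-193 + 95)/(15 - 40) = -1447 - 98/(-25) = -1447 - 1/25*(-98) = -1447 + 98/25 = -36077/25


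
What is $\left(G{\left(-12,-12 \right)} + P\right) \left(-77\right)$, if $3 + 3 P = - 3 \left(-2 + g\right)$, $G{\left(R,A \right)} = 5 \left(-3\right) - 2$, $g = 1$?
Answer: $1309$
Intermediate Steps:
$G{\left(R,A \right)} = -17$ ($G{\left(R,A \right)} = -15 - 2 = -17$)
$P = 0$ ($P = -1 + \frac{\left(-3\right) \left(-2 + 1\right)}{3} = -1 + \frac{\left(-3\right) \left(-1\right)}{3} = -1 + \frac{1}{3} \cdot 3 = -1 + 1 = 0$)
$\left(G{\left(-12,-12 \right)} + P\right) \left(-77\right) = \left(-17 + 0\right) \left(-77\right) = \left(-17\right) \left(-77\right) = 1309$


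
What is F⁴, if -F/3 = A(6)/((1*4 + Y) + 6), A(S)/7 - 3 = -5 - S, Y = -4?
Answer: 614656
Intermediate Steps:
A(S) = -14 - 7*S (A(S) = 21 + 7*(-5 - S) = 21 + (-35 - 7*S) = -14 - 7*S)
F = 28 (F = -3*(-14 - 7*6)/((1*4 - 4) + 6) = -3*(-14 - 42)/((4 - 4) + 6) = -3*(-56)/(0 + 6) = -3*(-56)/6 = -(-56)/2 = -3*(-28/3) = 28)
F⁴ = 28⁴ = 614656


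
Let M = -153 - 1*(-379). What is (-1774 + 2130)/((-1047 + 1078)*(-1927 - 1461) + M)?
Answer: -178/52401 ≈ -0.0033969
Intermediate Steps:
M = 226 (M = -153 + 379 = 226)
(-1774 + 2130)/((-1047 + 1078)*(-1927 - 1461) + M) = (-1774 + 2130)/((-1047 + 1078)*(-1927 - 1461) + 226) = 356/(31*(-3388) + 226) = 356/(-105028 + 226) = 356/(-104802) = 356*(-1/104802) = -178/52401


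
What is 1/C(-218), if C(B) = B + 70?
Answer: -1/148 ≈ -0.0067568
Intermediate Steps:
C(B) = 70 + B
1/C(-218) = 1/(70 - 218) = 1/(-148) = -1/148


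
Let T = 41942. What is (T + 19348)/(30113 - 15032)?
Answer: 20430/5027 ≈ 4.0641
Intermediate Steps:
(T + 19348)/(30113 - 15032) = (41942 + 19348)/(30113 - 15032) = 61290/15081 = 61290*(1/15081) = 20430/5027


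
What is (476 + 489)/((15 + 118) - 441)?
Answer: -965/308 ≈ -3.1331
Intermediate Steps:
(476 + 489)/((15 + 118) - 441) = 965/(133 - 441) = 965/(-308) = 965*(-1/308) = -965/308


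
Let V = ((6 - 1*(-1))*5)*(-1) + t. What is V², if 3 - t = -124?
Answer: 8464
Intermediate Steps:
t = 127 (t = 3 - 1*(-124) = 3 + 124 = 127)
V = 92 (V = ((6 - 1*(-1))*5)*(-1) + 127 = ((6 + 1)*5)*(-1) + 127 = (7*5)*(-1) + 127 = 35*(-1) + 127 = -35 + 127 = 92)
V² = 92² = 8464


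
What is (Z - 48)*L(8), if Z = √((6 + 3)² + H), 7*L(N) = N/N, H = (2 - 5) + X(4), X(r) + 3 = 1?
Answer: -48/7 + 2*√19/7 ≈ -5.6117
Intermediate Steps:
X(r) = -2 (X(r) = -3 + 1 = -2)
H = -5 (H = (2 - 5) - 2 = -3 - 2 = -5)
L(N) = ⅐ (L(N) = (N/N)/7 = (⅐)*1 = ⅐)
Z = 2*√19 (Z = √((6 + 3)² - 5) = √(9² - 5) = √(81 - 5) = √76 = 2*√19 ≈ 8.7178)
(Z - 48)*L(8) = (2*√19 - 48)*(⅐) = (-48 + 2*√19)*(⅐) = -48/7 + 2*√19/7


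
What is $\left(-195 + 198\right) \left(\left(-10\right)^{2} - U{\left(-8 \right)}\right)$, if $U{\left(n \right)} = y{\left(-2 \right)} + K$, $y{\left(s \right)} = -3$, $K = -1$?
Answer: $312$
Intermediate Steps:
$U{\left(n \right)} = -4$ ($U{\left(n \right)} = -3 - 1 = -4$)
$\left(-195 + 198\right) \left(\left(-10\right)^{2} - U{\left(-8 \right)}\right) = \left(-195 + 198\right) \left(\left(-10\right)^{2} - -4\right) = 3 \left(100 + 4\right) = 3 \cdot 104 = 312$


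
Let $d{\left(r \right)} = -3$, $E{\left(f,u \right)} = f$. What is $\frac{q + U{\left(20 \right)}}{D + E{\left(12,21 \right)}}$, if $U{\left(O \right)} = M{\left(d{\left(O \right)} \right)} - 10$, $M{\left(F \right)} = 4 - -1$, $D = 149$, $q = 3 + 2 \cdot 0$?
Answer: $- \frac{2}{161} \approx -0.012422$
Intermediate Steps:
$q = 3$ ($q = 3 + 0 = 3$)
$M{\left(F \right)} = 5$ ($M{\left(F \right)} = 4 + 1 = 5$)
$U{\left(O \right)} = -5$ ($U{\left(O \right)} = 5 - 10 = -5$)
$\frac{q + U{\left(20 \right)}}{D + E{\left(12,21 \right)}} = \frac{3 - 5}{149 + 12} = - \frac{2}{161}$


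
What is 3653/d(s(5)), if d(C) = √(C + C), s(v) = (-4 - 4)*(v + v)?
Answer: -3653*I*√10/40 ≈ -288.79*I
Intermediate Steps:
s(v) = -16*v
d(C) = √2*√C (d(C) = √(2*C) = √2*√C)
3653/d(s(5)) = 3653/((√2*√(-16*5))) = 3653/((√2*√(-80))) = 3653/((√2*(4*I*√5))) = 3653/((4*I*√10)) = 3653*(-I*√10/40) = -3653*I*√10/40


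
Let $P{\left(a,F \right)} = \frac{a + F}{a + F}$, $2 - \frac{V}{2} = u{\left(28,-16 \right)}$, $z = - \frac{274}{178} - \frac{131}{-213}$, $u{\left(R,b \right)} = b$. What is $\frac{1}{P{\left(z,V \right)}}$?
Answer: $1$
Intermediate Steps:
$z = - \frac{17522}{18957}$ ($z = \left(-274\right) \frac{1}{178} - - \frac{131}{213} = - \frac{137}{89} + \frac{131}{213} = - \frac{17522}{18957} \approx -0.9243$)
$V = 36$ ($V = 4 - -32 = 4 + 32 = 36$)
$P{\left(a,F \right)} = 1$ ($P{\left(a,F \right)} = \frac{F + a}{F + a} = 1$)
$\frac{1}{P{\left(z,V \right)}} = 1^{-1} = 1$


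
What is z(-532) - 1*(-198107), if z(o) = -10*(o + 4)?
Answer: 203387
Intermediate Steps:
z(o) = -40 - 10*o (z(o) = -10*(4 + o) = -40 - 10*o)
z(-532) - 1*(-198107) = (-40 - 10*(-532)) - 1*(-198107) = (-40 + 5320) + 198107 = 5280 + 198107 = 203387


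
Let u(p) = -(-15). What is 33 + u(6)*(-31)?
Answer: -432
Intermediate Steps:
u(p) = 15 (u(p) = -3*(-5) = 15)
33 + u(6)*(-31) = 33 + 15*(-31) = 33 - 465 = -432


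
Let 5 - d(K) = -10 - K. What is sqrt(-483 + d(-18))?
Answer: 9*I*sqrt(6) ≈ 22.045*I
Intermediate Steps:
d(K) = 15 + K (d(K) = 5 - (-10 - K) = 5 + (10 + K) = 15 + K)
sqrt(-483 + d(-18)) = sqrt(-483 + (15 - 18)) = sqrt(-483 - 3) = sqrt(-486) = 9*I*sqrt(6)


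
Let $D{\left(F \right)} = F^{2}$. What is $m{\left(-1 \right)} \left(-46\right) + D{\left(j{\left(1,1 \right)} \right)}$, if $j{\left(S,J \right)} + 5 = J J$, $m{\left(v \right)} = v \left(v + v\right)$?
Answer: $-76$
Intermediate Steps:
$m{\left(v \right)} = 2 v^{2}$ ($m{\left(v \right)} = v 2 v = 2 v^{2}$)
$j{\left(S,J \right)} = -5 + J^{2}$ ($j{\left(S,J \right)} = -5 + J J = -5 + J^{2}$)
$m{\left(-1 \right)} \left(-46\right) + D{\left(j{\left(1,1 \right)} \right)} = 2 \left(-1\right)^{2} \left(-46\right) + \left(-5 + 1^{2}\right)^{2} = 2 \cdot 1 \left(-46\right) + \left(-5 + 1\right)^{2} = 2 \left(-46\right) + \left(-4\right)^{2} = -92 + 16 = -76$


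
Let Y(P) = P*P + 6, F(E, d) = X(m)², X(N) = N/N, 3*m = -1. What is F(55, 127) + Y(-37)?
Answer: 1376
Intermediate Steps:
m = -⅓ (m = (⅓)*(-1) = -⅓ ≈ -0.33333)
X(N) = 1
F(E, d) = 1 (F(E, d) = 1² = 1)
Y(P) = 6 + P² (Y(P) = P² + 6 = 6 + P²)
F(55, 127) + Y(-37) = 1 + (6 + (-37)²) = 1 + (6 + 1369) = 1 + 1375 = 1376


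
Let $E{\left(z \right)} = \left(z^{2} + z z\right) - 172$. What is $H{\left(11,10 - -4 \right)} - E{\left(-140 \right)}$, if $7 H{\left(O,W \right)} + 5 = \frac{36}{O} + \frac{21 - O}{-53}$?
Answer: $- \frac{159274385}{4081} \approx -39028.0$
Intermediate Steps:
$H{\left(O,W \right)} = - \frac{286}{371} + \frac{O}{371} + \frac{36}{7 O}$ ($H{\left(O,W \right)} = - \frac{5}{7} + \frac{\frac{36}{O} + \frac{21 - O}{-53}}{7} = - \frac{5}{7} + \frac{\frac{36}{O} + \left(21 - O\right) \left(- \frac{1}{53}\right)}{7} = - \frac{5}{7} + \frac{\frac{36}{O} + \left(- \frac{21}{53} + \frac{O}{53}\right)}{7} = - \frac{5}{7} + \frac{- \frac{21}{53} + \frac{36}{O} + \frac{O}{53}}{7} = - \frac{5}{7} + \left(- \frac{3}{53} + \frac{O}{371} + \frac{36}{7 O}\right) = - \frac{286}{371} + \frac{O}{371} + \frac{36}{7 O}$)
$E{\left(z \right)} = -172 + 2 z^{2}$ ($E{\left(z \right)} = \left(z^{2} + z^{2}\right) - 172 = 2 z^{2} - 172 = -172 + 2 z^{2}$)
$H{\left(11,10 - -4 \right)} - E{\left(-140 \right)} = \frac{1908 + 11 \left(-286 + 11\right)}{371 \cdot 11} - \left(-172 + 2 \left(-140\right)^{2}\right) = \frac{1}{371} \cdot \frac{1}{11} \left(1908 + 11 \left(-275\right)\right) - \left(-172 + 2 \cdot 19600\right) = \frac{1}{371} \cdot \frac{1}{11} \left(1908 - 3025\right) - \left(-172 + 39200\right) = \frac{1}{371} \cdot \frac{1}{11} \left(-1117\right) - 39028 = - \frac{1117}{4081} - 39028 = - \frac{159274385}{4081}$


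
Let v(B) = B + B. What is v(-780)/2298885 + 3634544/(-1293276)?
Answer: -139290269900/49551546621 ≈ -2.8110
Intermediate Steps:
v(B) = 2*B
v(-780)/2298885 + 3634544/(-1293276) = (2*(-780))/2298885 + 3634544/(-1293276) = -1560*1/2298885 + 3634544*(-1/1293276) = -104/153259 - 908636/323319 = -139290269900/49551546621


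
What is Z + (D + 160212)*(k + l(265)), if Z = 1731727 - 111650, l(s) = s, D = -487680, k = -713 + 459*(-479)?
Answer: 72145767689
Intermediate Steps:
k = -220574 (k = -713 - 219861 = -220574)
Z = 1620077
Z + (D + 160212)*(k + l(265)) = 1620077 + (-487680 + 160212)*(-220574 + 265) = 1620077 - 327468*(-220309) = 1620077 + 72144147612 = 72145767689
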